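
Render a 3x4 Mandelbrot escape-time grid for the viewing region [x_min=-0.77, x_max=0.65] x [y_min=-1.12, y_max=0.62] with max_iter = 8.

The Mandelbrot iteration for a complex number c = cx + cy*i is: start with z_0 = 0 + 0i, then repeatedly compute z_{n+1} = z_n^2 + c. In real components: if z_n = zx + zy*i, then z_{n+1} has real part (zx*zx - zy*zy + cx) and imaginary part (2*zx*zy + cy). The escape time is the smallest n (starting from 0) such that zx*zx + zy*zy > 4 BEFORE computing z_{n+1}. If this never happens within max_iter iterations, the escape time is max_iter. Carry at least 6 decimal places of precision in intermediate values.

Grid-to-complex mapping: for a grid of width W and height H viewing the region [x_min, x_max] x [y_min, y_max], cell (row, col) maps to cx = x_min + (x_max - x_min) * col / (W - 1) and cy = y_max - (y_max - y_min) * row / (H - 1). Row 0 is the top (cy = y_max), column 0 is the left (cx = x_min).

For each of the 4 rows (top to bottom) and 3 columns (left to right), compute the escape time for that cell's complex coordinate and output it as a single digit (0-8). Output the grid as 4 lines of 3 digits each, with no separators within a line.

(row=0, col=0): c = -0.7700 + 0.6200i → escape time 5
(row=0, col=1): c = -0.0600 + 0.6200i → escape time 8
(row=0, col=2): c = 0.6500 + 0.6200i → escape time 3
(row=1, col=0): c = -0.7700 + 0.0400i → escape time 8
(row=1, col=1): c = -0.0600 + 0.0400i → escape time 8
(row=1, col=2): c = 0.6500 + 0.0400i → escape time 4
(row=2, col=0): c = -0.7700 + -0.5400i → escape time 6
(row=2, col=1): c = -0.0600 + -0.5400i → escape time 8
(row=2, col=2): c = 0.6500 + -0.5400i → escape time 3
(row=3, col=0): c = -0.7700 + -1.1200i → escape time 3
(row=3, col=1): c = -0.0600 + -1.1200i → escape time 5
(row=3, col=2): c = 0.6500 + -1.1200i → escape time 2

Answer: 583
884
683
352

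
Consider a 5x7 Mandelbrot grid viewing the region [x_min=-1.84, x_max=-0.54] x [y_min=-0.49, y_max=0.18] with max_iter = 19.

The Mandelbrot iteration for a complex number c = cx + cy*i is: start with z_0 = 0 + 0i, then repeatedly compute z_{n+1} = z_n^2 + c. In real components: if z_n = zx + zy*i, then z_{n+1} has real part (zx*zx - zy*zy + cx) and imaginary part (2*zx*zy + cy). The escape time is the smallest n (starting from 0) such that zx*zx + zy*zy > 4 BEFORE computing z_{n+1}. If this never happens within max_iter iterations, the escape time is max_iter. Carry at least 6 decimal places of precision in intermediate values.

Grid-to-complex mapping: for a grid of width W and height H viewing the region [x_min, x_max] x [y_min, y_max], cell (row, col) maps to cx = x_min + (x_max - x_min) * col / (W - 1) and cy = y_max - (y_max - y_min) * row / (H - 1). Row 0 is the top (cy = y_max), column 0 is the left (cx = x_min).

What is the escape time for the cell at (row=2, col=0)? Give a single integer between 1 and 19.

Answer: 6

Derivation:
z_0 = 0 + 0i, c = -1.8400 + -0.0433i
Iter 1: z = -1.8400 + -0.0433i, |z|^2 = 3.3875
Iter 2: z = 1.5437 + 0.1161i, |z|^2 = 2.3966
Iter 3: z = 0.5296 + 0.3152i, |z|^2 = 0.3798
Iter 4: z = -1.6589 + 0.2905i, |z|^2 = 2.8364
Iter 5: z = 0.8275 + -1.0073i, |z|^2 = 1.6995
Iter 6: z = -2.1699 + -1.7105i, |z|^2 = 7.6340
Escaped at iteration 6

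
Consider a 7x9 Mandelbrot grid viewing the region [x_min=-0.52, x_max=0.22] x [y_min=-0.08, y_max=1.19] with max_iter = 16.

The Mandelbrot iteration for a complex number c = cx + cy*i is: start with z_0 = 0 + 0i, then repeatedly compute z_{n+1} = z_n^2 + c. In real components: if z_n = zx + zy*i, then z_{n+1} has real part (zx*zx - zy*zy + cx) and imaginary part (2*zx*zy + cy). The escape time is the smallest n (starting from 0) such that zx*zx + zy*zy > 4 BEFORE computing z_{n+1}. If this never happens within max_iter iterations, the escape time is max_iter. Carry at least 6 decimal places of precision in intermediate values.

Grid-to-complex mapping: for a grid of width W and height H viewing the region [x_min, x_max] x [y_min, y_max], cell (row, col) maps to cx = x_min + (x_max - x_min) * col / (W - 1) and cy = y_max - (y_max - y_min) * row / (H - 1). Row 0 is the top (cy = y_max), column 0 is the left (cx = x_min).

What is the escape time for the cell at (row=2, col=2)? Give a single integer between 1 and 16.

z_0 = 0 + 0i, c = -0.2733 + 0.8725i
Iter 1: z = -0.2733 + 0.8725i, |z|^2 = 0.8360
Iter 2: z = -0.9599 + 0.3955i, |z|^2 = 1.0778
Iter 3: z = 0.4916 + 0.1132i, |z|^2 = 0.2545
Iter 4: z = -0.0445 + 0.9838i, |z|^2 = 0.9698
Iter 5: z = -1.2392 + 0.7850i, |z|^2 = 2.1517
Iter 6: z = 0.6460 + -1.0729i, |z|^2 = 1.5684
Iter 7: z = -1.0072 + -0.5137i, |z|^2 = 1.2783
Iter 8: z = 0.4772 + 1.9072i, |z|^2 = 3.8652
Iter 9: z = -3.6830 + 2.6929i, |z|^2 = 20.8162
Escaped at iteration 9

Answer: 9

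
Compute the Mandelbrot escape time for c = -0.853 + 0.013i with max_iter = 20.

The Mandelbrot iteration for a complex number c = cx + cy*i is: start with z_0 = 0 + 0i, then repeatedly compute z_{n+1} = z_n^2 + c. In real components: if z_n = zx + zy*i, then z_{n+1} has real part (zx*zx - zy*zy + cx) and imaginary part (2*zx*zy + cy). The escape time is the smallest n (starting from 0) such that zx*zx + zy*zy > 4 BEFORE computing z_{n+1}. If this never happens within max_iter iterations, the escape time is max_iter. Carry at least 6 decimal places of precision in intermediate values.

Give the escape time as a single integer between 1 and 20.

z_0 = 0 + 0i, c = -0.8530 + 0.0130i
Iter 1: z = -0.8530 + 0.0130i, |z|^2 = 0.7278
Iter 2: z = -0.1256 + -0.0092i, |z|^2 = 0.0158
Iter 3: z = -0.8373 + 0.0153i, |z|^2 = 0.7013
Iter 4: z = -0.1521 + -0.0126i, |z|^2 = 0.0233
Iter 5: z = -0.8300 + 0.0168i, |z|^2 = 0.6892
Iter 6: z = -0.1644 + -0.0150i, |z|^2 = 0.0272
Iter 7: z = -0.8262 + 0.0179i, |z|^2 = 0.6829
Iter 8: z = -0.1707 + -0.0166i, |z|^2 = 0.0294
Iter 9: z = -0.8241 + 0.0187i, |z|^2 = 0.6796
Iter 10: z = -0.1741 + -0.0178i, |z|^2 = 0.0306
Iter 11: z = -0.8230 + 0.0192i, |z|^2 = 0.6777
Iter 12: z = -0.1761 + -0.0186i, |z|^2 = 0.0313
Iter 13: z = -0.8223 + 0.0195i, |z|^2 = 0.6766
Iter 14: z = -0.1771 + -0.0191i, |z|^2 = 0.0317
Iter 15: z = -0.8220 + 0.0198i, |z|^2 = 0.6761
Iter 16: z = -0.1777 + -0.0195i, |z|^2 = 0.0320
Iter 17: z = -0.8218 + 0.0199i, |z|^2 = 0.6757
Iter 18: z = -0.1780 + -0.0198i, |z|^2 = 0.0321
Iter 19: z = -0.8217 + 0.0200i, |z|^2 = 0.6756

Answer: 20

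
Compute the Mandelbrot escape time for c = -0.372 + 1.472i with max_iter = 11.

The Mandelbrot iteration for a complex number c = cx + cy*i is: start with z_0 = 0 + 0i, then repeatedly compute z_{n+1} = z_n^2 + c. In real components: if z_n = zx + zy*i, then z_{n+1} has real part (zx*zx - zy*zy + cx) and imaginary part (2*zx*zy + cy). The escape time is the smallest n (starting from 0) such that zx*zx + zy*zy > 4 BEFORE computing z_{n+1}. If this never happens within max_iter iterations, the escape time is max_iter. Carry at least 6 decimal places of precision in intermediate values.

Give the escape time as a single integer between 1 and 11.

Answer: 2

Derivation:
z_0 = 0 + 0i, c = -0.3720 + 1.4720i
Iter 1: z = -0.3720 + 1.4720i, |z|^2 = 2.3052
Iter 2: z = -2.4004 + 0.3768i, |z|^2 = 5.9039
Escaped at iteration 2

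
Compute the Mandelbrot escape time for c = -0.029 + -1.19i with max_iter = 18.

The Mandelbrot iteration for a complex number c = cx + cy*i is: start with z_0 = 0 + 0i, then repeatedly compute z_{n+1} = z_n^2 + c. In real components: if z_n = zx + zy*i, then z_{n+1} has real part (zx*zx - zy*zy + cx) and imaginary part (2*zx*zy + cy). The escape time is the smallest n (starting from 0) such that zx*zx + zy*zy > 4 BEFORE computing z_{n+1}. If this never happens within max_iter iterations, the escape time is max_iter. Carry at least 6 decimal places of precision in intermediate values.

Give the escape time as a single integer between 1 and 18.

z_0 = 0 + 0i, c = -0.0290 + -1.1900i
Iter 1: z = -0.0290 + -1.1900i, |z|^2 = 1.4169
Iter 2: z = -1.4443 + -1.1210i, |z|^2 = 3.3425
Iter 3: z = 0.8003 + 2.0480i, |z|^2 = 4.8346
Escaped at iteration 3

Answer: 3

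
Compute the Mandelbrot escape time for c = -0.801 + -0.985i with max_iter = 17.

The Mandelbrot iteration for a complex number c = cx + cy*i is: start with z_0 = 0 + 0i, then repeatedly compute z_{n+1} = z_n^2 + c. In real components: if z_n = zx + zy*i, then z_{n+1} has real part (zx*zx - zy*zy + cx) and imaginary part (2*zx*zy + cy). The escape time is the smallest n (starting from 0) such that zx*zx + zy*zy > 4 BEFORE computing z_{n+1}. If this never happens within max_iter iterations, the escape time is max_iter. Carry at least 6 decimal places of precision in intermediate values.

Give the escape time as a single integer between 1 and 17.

Answer: 3

Derivation:
z_0 = 0 + 0i, c = -0.8010 + -0.9850i
Iter 1: z = -0.8010 + -0.9850i, |z|^2 = 1.6118
Iter 2: z = -1.1296 + 0.5930i, |z|^2 = 1.6277
Iter 3: z = 0.1234 + -2.3247i, |z|^2 = 5.4193
Escaped at iteration 3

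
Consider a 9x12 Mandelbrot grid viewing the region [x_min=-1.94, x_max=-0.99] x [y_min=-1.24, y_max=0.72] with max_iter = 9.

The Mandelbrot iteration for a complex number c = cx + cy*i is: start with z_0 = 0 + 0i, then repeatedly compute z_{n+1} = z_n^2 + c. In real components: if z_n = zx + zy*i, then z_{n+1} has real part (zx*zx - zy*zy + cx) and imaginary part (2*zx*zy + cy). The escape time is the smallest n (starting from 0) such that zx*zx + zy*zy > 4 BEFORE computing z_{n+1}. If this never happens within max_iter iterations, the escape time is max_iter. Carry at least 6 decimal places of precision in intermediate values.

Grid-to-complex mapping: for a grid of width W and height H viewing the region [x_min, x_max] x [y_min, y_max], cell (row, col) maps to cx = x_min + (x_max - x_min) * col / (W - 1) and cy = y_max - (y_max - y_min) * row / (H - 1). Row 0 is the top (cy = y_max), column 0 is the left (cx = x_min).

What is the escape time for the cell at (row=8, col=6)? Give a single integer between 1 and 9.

z_0 = 0 + 0i, c = -1.2275 + -0.7055i
Iter 1: z = -1.2275 + -0.7055i, |z|^2 = 2.0044
Iter 2: z = -0.2184 + 1.0264i, |z|^2 = 1.1013
Iter 3: z = -2.2334 + -1.1538i, |z|^2 = 6.3192
Escaped at iteration 3

Answer: 3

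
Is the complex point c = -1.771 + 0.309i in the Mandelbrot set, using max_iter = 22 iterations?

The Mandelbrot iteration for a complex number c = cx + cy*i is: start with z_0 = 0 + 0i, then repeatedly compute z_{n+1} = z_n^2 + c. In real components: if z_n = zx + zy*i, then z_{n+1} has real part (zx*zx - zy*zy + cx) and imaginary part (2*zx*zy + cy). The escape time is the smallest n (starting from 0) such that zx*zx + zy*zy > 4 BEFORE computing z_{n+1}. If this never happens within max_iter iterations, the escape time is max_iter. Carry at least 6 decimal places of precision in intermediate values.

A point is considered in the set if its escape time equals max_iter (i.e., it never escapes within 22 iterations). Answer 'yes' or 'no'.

Answer: no

Derivation:
z_0 = 0 + 0i, c = -1.7710 + 0.3090i
Iter 1: z = -1.7710 + 0.3090i, |z|^2 = 3.2319
Iter 2: z = 1.2700 + -0.7855i, |z|^2 = 2.2298
Iter 3: z = -0.7752 + -1.6861i, |z|^2 = 3.4437
Iter 4: z = -4.0129 + 2.9230i, |z|^2 = 24.6469
Escaped at iteration 4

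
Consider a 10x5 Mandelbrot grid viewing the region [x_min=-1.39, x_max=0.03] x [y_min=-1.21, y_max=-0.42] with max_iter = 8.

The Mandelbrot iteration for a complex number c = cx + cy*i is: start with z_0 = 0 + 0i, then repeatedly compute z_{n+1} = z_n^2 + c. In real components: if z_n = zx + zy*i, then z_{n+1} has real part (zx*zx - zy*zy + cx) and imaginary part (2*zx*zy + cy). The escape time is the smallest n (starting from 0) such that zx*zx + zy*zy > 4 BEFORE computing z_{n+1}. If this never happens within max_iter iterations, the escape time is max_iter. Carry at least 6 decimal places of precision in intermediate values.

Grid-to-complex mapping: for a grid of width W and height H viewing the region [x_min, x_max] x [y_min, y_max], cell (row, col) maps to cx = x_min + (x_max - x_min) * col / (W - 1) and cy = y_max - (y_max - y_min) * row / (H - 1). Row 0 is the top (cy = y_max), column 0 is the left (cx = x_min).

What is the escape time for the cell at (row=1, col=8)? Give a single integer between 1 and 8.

z_0 = 0 + 0i, c = -0.1278 + -0.6175i
Iter 1: z = -0.1278 + -0.6175i, |z|^2 = 0.3976
Iter 2: z = -0.4928 + -0.4597i, |z|^2 = 0.4541
Iter 3: z = -0.0963 + -0.1645i, |z|^2 = 0.0363
Iter 4: z = -0.1456 + -0.5858i, |z|^2 = 0.3644
Iter 5: z = -0.4498 + -0.4470i, |z|^2 = 0.4021
Iter 6: z = -0.1252 + -0.2154i, |z|^2 = 0.0621
Iter 7: z = -0.1585 + -0.5635i, |z|^2 = 0.3427

Answer: 8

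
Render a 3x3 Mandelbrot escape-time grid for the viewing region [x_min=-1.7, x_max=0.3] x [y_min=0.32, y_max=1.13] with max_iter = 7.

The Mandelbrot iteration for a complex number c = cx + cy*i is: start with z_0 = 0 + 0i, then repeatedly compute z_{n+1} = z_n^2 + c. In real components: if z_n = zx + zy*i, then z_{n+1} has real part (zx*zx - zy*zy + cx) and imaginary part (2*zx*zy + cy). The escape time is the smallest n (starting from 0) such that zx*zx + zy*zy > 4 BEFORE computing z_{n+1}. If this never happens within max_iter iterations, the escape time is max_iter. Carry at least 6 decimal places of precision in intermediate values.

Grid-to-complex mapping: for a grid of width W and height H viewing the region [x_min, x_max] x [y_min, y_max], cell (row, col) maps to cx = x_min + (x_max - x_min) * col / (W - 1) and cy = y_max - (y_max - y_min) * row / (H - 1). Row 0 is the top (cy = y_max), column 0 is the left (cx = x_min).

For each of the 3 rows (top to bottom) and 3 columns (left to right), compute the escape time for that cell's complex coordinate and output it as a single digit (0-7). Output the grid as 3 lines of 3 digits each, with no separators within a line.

(row=0, col=0): c = -1.7000 + 1.1300i → escape time 1
(row=0, col=1): c = -0.7000 + 1.1300i → escape time 3
(row=0, col=2): c = 0.3000 + 1.1300i → escape time 2
(row=1, col=0): c = -1.7000 + 0.7250i → escape time 3
(row=1, col=1): c = -0.7000 + 0.7250i → escape time 5
(row=1, col=2): c = 0.3000 + 0.7250i → escape time 6
(row=2, col=0): c = -1.7000 + 0.3200i → escape time 4
(row=2, col=1): c = -0.7000 + 0.3200i → escape time 7
(row=2, col=2): c = 0.3000 + 0.3200i → escape time 7

Answer: 132
356
477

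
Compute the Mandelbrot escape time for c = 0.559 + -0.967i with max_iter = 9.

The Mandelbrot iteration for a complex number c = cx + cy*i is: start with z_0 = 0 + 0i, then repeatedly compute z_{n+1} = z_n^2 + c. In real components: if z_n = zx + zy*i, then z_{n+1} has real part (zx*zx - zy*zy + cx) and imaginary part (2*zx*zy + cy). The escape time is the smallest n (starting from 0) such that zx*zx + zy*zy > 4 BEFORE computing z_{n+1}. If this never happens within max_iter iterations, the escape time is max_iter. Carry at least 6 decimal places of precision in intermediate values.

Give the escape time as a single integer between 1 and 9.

z_0 = 0 + 0i, c = 0.5590 + -0.9670i
Iter 1: z = 0.5590 + -0.9670i, |z|^2 = 1.2476
Iter 2: z = -0.0636 + -2.0481i, |z|^2 = 4.1988
Escaped at iteration 2

Answer: 2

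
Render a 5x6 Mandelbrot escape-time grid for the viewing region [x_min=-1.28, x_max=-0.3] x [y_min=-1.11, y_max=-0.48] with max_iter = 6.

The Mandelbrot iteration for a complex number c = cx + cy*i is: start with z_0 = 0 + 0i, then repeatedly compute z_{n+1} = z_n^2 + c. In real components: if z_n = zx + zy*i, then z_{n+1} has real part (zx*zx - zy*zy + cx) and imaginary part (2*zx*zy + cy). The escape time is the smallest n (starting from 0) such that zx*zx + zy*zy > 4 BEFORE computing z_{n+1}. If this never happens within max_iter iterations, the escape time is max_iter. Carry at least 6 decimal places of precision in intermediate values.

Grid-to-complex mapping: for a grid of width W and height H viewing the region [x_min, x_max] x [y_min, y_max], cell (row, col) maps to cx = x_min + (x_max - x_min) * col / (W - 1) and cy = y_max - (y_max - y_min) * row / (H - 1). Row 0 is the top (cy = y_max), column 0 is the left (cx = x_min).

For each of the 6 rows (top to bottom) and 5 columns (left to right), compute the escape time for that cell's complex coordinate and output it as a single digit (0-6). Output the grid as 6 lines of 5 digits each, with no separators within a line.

Answer: 45666
34566
33466
33446
33345
33334

Derivation:
(row=0, col=0): c = -1.2800 + -0.4800i → escape time 4
(row=0, col=1): c = -1.0350 + -0.4800i → escape time 5
(row=0, col=2): c = -0.7900 + -0.4800i → escape time 6
(row=0, col=3): c = -0.5450 + -0.4800i → escape time 6
(row=0, col=4): c = -0.3000 + -0.4800i → escape time 6
(row=1, col=0): c = -1.2800 + -0.6060i → escape time 3
(row=1, col=1): c = -1.0350 + -0.6060i → escape time 4
(row=1, col=2): c = -0.7900 + -0.6060i → escape time 5
(row=1, col=3): c = -0.5450 + -0.6060i → escape time 6
(row=1, col=4): c = -0.3000 + -0.6060i → escape time 6
(row=2, col=0): c = -1.2800 + -0.7320i → escape time 3
(row=2, col=1): c = -1.0350 + -0.7320i → escape time 3
(row=2, col=2): c = -0.7900 + -0.7320i → escape time 4
(row=2, col=3): c = -0.5450 + -0.7320i → escape time 6
(row=2, col=4): c = -0.3000 + -0.7320i → escape time 6
(row=3, col=0): c = -1.2800 + -0.8580i → escape time 3
(row=3, col=1): c = -1.0350 + -0.8580i → escape time 3
(row=3, col=2): c = -0.7900 + -0.8580i → escape time 4
(row=3, col=3): c = -0.5450 + -0.8580i → escape time 4
(row=3, col=4): c = -0.3000 + -0.8580i → escape time 6
(row=4, col=0): c = -1.2800 + -0.9840i → escape time 3
(row=4, col=1): c = -1.0350 + -0.9840i → escape time 3
(row=4, col=2): c = -0.7900 + -0.9840i → escape time 3
(row=4, col=3): c = -0.5450 + -0.9840i → escape time 4
(row=4, col=4): c = -0.3000 + -0.9840i → escape time 5
(row=5, col=0): c = -1.2800 + -1.1100i → escape time 3
(row=5, col=1): c = -1.0350 + -1.1100i → escape time 3
(row=5, col=2): c = -0.7900 + -1.1100i → escape time 3
(row=5, col=3): c = -0.5450 + -1.1100i → escape time 3
(row=5, col=4): c = -0.3000 + -1.1100i → escape time 4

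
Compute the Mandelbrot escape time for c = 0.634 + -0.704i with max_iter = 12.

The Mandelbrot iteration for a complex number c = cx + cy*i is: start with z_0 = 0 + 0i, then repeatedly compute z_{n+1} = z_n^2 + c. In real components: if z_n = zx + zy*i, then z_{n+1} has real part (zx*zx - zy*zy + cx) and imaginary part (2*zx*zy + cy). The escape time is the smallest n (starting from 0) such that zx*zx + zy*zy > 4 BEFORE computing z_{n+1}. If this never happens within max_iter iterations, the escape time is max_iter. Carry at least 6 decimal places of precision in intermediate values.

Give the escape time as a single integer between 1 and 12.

Answer: 3

Derivation:
z_0 = 0 + 0i, c = 0.6340 + -0.7040i
Iter 1: z = 0.6340 + -0.7040i, |z|^2 = 0.8976
Iter 2: z = 0.5403 + -1.5967i, |z|^2 = 2.8413
Iter 3: z = -1.6234 + -2.4295i, |z|^2 = 8.5378
Escaped at iteration 3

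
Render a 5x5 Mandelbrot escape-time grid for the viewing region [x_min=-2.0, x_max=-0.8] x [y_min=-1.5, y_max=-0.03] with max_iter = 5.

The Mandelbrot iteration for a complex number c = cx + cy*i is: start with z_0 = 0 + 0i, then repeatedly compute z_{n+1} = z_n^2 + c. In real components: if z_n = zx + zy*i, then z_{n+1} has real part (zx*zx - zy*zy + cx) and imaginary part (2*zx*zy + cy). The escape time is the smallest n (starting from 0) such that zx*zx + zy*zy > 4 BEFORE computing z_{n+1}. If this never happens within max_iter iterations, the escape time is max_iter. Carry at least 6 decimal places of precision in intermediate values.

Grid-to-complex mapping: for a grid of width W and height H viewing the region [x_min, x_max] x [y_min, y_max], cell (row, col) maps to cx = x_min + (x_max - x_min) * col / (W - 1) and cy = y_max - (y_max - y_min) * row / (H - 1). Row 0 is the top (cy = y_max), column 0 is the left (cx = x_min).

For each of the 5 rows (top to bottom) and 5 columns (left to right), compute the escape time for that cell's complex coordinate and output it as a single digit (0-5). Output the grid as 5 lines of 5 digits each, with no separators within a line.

Answer: 15555
13555
13334
11233
11122

Derivation:
(row=0, col=0): c = -2.0000 + -0.0300i → escape time 1
(row=0, col=1): c = -1.7000 + -0.0300i → escape time 5
(row=0, col=2): c = -1.4000 + -0.0300i → escape time 5
(row=0, col=3): c = -1.1000 + -0.0300i → escape time 5
(row=0, col=4): c = -0.8000 + -0.0300i → escape time 5
(row=1, col=0): c = -2.0000 + -0.3975i → escape time 1
(row=1, col=1): c = -1.7000 + -0.3975i → escape time 3
(row=1, col=2): c = -1.4000 + -0.3975i → escape time 5
(row=1, col=3): c = -1.1000 + -0.3975i → escape time 5
(row=1, col=4): c = -0.8000 + -0.3975i → escape time 5
(row=2, col=0): c = -2.0000 + -0.7650i → escape time 1
(row=2, col=1): c = -1.7000 + -0.7650i → escape time 3
(row=2, col=2): c = -1.4000 + -0.7650i → escape time 3
(row=2, col=3): c = -1.1000 + -0.7650i → escape time 3
(row=2, col=4): c = -0.8000 + -0.7650i → escape time 4
(row=3, col=0): c = -2.0000 + -1.1325i → escape time 1
(row=3, col=1): c = -1.7000 + -1.1325i → escape time 1
(row=3, col=2): c = -1.4000 + -1.1325i → escape time 2
(row=3, col=3): c = -1.1000 + -1.1325i → escape time 3
(row=3, col=4): c = -0.8000 + -1.1325i → escape time 3
(row=4, col=0): c = -2.0000 + -1.5000i → escape time 1
(row=4, col=1): c = -1.7000 + -1.5000i → escape time 1
(row=4, col=2): c = -1.4000 + -1.5000i → escape time 1
(row=4, col=3): c = -1.1000 + -1.5000i → escape time 2
(row=4, col=4): c = -0.8000 + -1.5000i → escape time 2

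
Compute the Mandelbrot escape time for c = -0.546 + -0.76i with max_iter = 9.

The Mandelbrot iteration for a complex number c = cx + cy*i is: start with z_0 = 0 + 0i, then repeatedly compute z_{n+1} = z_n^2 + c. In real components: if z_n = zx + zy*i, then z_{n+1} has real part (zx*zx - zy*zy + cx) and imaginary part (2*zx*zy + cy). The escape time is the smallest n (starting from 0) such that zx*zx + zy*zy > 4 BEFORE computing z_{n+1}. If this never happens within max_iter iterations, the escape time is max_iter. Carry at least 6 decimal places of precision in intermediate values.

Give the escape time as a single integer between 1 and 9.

Answer: 6

Derivation:
z_0 = 0 + 0i, c = -0.5460 + -0.7600i
Iter 1: z = -0.5460 + -0.7600i, |z|^2 = 0.8757
Iter 2: z = -0.8255 + 0.0699i, |z|^2 = 0.6863
Iter 3: z = 0.1305 + -0.8754i, |z|^2 = 0.7834
Iter 4: z = -1.2953 + -0.9886i, |z|^2 = 2.6552
Iter 5: z = 0.1547 + 1.8010i, |z|^2 = 3.2677
Iter 6: z = -3.7658 + -0.2028i, |z|^2 = 14.2223
Escaped at iteration 6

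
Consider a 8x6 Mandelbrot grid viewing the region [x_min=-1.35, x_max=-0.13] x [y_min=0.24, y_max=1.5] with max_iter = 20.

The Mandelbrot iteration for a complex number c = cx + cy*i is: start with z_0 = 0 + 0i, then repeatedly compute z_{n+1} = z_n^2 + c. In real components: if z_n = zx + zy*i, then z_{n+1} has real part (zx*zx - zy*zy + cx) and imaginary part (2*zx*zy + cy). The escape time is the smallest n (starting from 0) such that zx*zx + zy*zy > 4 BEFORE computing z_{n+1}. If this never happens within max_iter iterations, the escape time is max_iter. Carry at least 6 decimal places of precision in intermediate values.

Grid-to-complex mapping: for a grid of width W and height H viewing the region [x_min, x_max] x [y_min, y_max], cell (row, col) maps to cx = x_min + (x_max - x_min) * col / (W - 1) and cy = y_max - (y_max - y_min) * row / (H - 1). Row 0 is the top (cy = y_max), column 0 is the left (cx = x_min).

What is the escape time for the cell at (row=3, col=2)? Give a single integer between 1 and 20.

Answer: 3

Derivation:
z_0 = 0 + 0i, c = -1.0014 + 0.7440i
Iter 1: z = -1.0014 + 0.7440i, |z|^2 = 1.5564
Iter 2: z = -0.5521 + -0.7461i, |z|^2 = 0.8615
Iter 3: z = -1.2533 + 1.5679i, |z|^2 = 4.0290
Escaped at iteration 3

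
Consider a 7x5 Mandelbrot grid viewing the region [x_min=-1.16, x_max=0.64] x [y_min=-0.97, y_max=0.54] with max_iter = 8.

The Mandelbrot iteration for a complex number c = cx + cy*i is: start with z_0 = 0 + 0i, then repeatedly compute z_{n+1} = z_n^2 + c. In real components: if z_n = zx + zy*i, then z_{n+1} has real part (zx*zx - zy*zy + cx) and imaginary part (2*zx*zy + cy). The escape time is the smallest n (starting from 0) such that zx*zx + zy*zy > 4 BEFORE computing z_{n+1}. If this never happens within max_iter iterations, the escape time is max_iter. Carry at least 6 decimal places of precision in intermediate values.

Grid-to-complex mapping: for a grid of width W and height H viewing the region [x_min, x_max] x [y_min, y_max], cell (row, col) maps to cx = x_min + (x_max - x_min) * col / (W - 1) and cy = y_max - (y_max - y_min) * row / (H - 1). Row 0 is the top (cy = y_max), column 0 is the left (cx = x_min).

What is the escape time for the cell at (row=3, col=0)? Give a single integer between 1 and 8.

z_0 = 0 + 0i, c = -1.1600 + -0.5925i
Iter 1: z = -1.1600 + -0.5925i, |z|^2 = 1.6967
Iter 2: z = -0.1655 + 0.7821i, |z|^2 = 0.6391
Iter 3: z = -1.7443 + -0.8513i, |z|^2 = 3.7673
Iter 4: z = 1.1579 + 2.3774i, |z|^2 = 6.9926
Escaped at iteration 4

Answer: 4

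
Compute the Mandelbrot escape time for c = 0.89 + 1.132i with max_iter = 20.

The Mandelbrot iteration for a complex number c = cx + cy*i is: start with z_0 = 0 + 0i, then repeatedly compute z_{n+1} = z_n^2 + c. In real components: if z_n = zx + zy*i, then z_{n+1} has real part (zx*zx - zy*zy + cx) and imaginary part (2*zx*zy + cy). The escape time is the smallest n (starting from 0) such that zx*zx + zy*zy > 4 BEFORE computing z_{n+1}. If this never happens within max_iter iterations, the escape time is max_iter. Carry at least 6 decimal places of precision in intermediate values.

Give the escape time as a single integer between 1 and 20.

z_0 = 0 + 0i, c = 0.8900 + 1.1320i
Iter 1: z = 0.8900 + 1.1320i, |z|^2 = 2.0735
Iter 2: z = 0.4007 + 3.1470i, |z|^2 = 10.0639
Escaped at iteration 2

Answer: 2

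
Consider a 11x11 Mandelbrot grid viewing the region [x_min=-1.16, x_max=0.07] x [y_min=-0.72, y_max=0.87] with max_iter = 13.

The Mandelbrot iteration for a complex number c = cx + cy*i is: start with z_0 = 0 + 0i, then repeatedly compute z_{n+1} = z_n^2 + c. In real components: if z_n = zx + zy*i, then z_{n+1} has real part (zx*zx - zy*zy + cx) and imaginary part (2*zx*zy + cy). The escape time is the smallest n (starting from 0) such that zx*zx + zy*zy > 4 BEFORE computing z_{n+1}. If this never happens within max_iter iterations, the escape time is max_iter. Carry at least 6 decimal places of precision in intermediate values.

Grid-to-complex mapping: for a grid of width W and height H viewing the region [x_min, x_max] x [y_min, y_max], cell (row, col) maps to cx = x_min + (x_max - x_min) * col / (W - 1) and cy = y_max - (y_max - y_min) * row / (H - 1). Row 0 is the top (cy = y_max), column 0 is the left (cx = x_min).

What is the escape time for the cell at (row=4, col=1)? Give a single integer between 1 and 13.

Answer: 13

Derivation:
z_0 = 0 + 0i, c = -1.0370 + 0.2340i
Iter 1: z = -1.0370 + 0.2340i, |z|^2 = 1.1301
Iter 2: z = -0.0164 + -0.2513i, |z|^2 = 0.0634
Iter 3: z = -1.0999 + 0.2422i, |z|^2 = 1.2684
Iter 4: z = 0.1141 + -0.2989i, |z|^2 = 0.1023
Iter 5: z = -1.1133 + 0.1658i, |z|^2 = 1.2669
Iter 6: z = 0.1750 + -0.1352i, |z|^2 = 0.0489
Iter 7: z = -1.0247 + 0.1867i, |z|^2 = 1.0848
Iter 8: z = -0.0219 + -0.1486i, |z|^2 = 0.0226
Iter 9: z = -1.0586 + 0.2405i, |z|^2 = 1.1785
Iter 10: z = 0.0258 + -0.2752i, |z|^2 = 0.0764
Iter 11: z = -1.1121 + 0.2198i, |z|^2 = 1.2850
Iter 12: z = 0.1514 + -0.2549i, |z|^2 = 0.0879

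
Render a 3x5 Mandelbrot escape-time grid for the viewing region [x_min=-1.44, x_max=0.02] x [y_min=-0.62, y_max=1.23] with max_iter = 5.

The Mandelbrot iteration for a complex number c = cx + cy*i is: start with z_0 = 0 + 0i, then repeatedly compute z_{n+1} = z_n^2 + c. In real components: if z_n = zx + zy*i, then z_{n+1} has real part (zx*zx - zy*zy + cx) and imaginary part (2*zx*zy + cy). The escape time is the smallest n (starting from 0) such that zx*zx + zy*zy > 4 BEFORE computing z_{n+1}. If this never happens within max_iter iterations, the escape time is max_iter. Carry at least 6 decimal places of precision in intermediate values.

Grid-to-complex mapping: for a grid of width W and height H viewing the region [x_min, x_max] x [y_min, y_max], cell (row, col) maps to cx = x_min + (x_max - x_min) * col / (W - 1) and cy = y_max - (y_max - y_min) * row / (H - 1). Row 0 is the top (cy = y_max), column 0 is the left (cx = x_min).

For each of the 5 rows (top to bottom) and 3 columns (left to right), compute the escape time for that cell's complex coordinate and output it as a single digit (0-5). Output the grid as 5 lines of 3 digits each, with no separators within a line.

Answer: 233
345
555
555
355

Derivation:
(row=0, col=0): c = -1.4400 + 1.2300i → escape time 2
(row=0, col=1): c = -0.7100 + 1.2300i → escape time 3
(row=0, col=2): c = 0.0200 + 1.2300i → escape time 3
(row=1, col=0): c = -1.4400 + 0.7675i → escape time 3
(row=1, col=1): c = -0.7100 + 0.7675i → escape time 4
(row=1, col=2): c = 0.0200 + 0.7675i → escape time 5
(row=2, col=0): c = -1.4400 + 0.3050i → escape time 5
(row=2, col=1): c = -0.7100 + 0.3050i → escape time 5
(row=2, col=2): c = 0.0200 + 0.3050i → escape time 5
(row=3, col=0): c = -1.4400 + -0.1575i → escape time 5
(row=3, col=1): c = -0.7100 + -0.1575i → escape time 5
(row=3, col=2): c = 0.0200 + -0.1575i → escape time 5
(row=4, col=0): c = -1.4400 + -0.6200i → escape time 3
(row=4, col=1): c = -0.7100 + -0.6200i → escape time 5
(row=4, col=2): c = 0.0200 + -0.6200i → escape time 5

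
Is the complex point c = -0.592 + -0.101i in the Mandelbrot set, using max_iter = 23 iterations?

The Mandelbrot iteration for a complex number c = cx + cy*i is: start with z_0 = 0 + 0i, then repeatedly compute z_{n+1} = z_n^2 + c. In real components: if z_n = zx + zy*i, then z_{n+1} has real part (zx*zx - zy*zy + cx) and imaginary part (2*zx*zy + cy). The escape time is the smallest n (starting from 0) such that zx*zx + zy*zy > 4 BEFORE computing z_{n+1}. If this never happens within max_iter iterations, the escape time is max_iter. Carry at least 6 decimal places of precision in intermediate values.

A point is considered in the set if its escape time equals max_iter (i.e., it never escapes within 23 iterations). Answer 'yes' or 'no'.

z_0 = 0 + 0i, c = -0.5920 + -0.1010i
Iter 1: z = -0.5920 + -0.1010i, |z|^2 = 0.3607
Iter 2: z = -0.2517 + 0.0186i, |z|^2 = 0.0637
Iter 3: z = -0.5290 + -0.1104i, |z|^2 = 0.2920
Iter 4: z = -0.3244 + 0.0158i, |z|^2 = 0.1055
Iter 5: z = -0.4870 + -0.1112i, |z|^2 = 0.2496
Iter 6: z = -0.3672 + 0.0073i, |z|^2 = 0.1349
Iter 7: z = -0.4572 + -0.1064i, |z|^2 = 0.2204
Iter 8: z = -0.3942 + -0.0037i, |z|^2 = 0.1554
Iter 9: z = -0.4366 + -0.0981i, |z|^2 = 0.2002
Iter 10: z = -0.4110 + -0.0154i, |z|^2 = 0.1692
Iter 11: z = -0.4233 + -0.0884i, |z|^2 = 0.1870
Iter 12: z = -0.4206 + -0.0262i, |z|^2 = 0.1776
Iter 13: z = -0.4158 + -0.0790i, |z|^2 = 0.1791
Iter 14: z = -0.4254 + -0.0353i, |z|^2 = 0.1822
Iter 15: z = -0.4123 + -0.0709i, |z|^2 = 0.1750
Iter 16: z = -0.4270 + -0.0425i, |z|^2 = 0.1842
Iter 17: z = -0.4114 + -0.0647i, |z|^2 = 0.1735
Iter 18: z = -0.4269 + -0.0478i, |z|^2 = 0.1845
Iter 19: z = -0.4120 + -0.0602i, |z|^2 = 0.1734
Iter 20: z = -0.4259 + -0.0514i, |z|^2 = 0.1840
Iter 21: z = -0.4133 + -0.0572i, |z|^2 = 0.1741
Iter 22: z = -0.4245 + -0.0537i, |z|^2 = 0.1831
Did not escape in 23 iterations → in set

Answer: yes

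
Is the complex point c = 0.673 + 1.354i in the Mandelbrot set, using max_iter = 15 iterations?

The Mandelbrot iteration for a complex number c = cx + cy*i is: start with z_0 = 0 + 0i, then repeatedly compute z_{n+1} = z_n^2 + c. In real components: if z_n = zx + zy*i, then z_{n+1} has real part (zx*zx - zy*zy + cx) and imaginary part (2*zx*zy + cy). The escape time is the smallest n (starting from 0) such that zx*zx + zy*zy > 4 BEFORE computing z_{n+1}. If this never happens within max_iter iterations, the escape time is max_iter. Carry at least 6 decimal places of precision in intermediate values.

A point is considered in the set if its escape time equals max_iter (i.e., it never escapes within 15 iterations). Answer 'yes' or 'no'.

z_0 = 0 + 0i, c = 0.6730 + 1.3540i
Iter 1: z = 0.6730 + 1.3540i, |z|^2 = 2.2862
Iter 2: z = -0.7074 + 3.1765i, |z|^2 = 10.5904
Escaped at iteration 2

Answer: no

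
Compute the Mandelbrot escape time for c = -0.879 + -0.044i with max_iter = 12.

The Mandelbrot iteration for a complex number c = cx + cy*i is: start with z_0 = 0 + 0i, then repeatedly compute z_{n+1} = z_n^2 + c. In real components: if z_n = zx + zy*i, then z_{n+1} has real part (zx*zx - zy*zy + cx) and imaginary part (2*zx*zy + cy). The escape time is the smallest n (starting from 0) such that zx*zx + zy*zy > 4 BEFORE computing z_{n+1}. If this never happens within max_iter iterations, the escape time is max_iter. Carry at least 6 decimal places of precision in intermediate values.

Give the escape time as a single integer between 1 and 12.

z_0 = 0 + 0i, c = -0.8790 + -0.0440i
Iter 1: z = -0.8790 + -0.0440i, |z|^2 = 0.7746
Iter 2: z = -0.1083 + 0.0334i, |z|^2 = 0.0128
Iter 3: z = -0.8684 + -0.0512i, |z|^2 = 0.7567
Iter 4: z = -0.1275 + 0.0450i, |z|^2 = 0.0183
Iter 5: z = -0.8648 + -0.0555i, |z|^2 = 0.7509
Iter 6: z = -0.1343 + 0.0519i, |z|^2 = 0.0207
Iter 7: z = -0.8637 + -0.0579i, |z|^2 = 0.7493
Iter 8: z = -0.1364 + 0.0561i, |z|^2 = 0.0218
Iter 9: z = -0.8635 + -0.0593i, |z|^2 = 0.7492
Iter 10: z = -0.1368 + 0.0584i, |z|^2 = 0.0221
Iter 11: z = -0.8637 + -0.0600i, |z|^2 = 0.7496

Answer: 12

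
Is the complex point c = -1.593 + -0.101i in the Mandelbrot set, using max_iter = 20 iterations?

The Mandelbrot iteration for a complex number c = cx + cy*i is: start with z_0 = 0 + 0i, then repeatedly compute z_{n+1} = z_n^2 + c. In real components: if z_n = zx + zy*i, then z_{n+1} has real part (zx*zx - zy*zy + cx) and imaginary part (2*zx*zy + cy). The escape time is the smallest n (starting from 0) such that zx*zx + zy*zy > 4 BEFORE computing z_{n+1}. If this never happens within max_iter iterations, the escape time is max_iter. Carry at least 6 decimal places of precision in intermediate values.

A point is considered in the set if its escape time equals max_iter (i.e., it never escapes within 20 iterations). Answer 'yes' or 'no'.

z_0 = 0 + 0i, c = -1.5930 + -0.1010i
Iter 1: z = -1.5930 + -0.1010i, |z|^2 = 2.5478
Iter 2: z = 0.9344 + 0.2208i, |z|^2 = 0.9219
Iter 3: z = -0.7686 + 0.3116i, |z|^2 = 0.6878
Iter 4: z = -1.0994 + -0.5800i, |z|^2 = 1.5452
Iter 5: z = -0.7206 + 1.1744i, |z|^2 = 1.8984
Iter 6: z = -2.4528 + -1.7936i, |z|^2 = 9.2330
Escaped at iteration 6

Answer: no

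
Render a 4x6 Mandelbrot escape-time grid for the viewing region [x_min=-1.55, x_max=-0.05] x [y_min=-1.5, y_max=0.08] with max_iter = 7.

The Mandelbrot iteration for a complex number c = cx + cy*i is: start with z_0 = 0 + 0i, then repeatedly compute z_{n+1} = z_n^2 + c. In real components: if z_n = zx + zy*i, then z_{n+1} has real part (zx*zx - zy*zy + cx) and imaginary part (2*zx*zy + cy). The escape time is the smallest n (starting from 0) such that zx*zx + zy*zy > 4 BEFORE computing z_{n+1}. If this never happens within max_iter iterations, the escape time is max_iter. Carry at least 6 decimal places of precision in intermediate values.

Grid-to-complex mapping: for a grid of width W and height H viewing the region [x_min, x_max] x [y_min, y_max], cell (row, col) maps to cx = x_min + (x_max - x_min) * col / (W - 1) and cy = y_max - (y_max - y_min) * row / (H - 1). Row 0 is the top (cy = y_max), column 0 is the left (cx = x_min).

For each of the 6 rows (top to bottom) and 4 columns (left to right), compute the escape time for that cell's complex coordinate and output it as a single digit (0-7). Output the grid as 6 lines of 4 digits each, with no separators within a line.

Answer: 7777
5777
3577
3347
2333
1222

Derivation:
(row=0, col=0): c = -1.5500 + 0.0800i → escape time 7
(row=0, col=1): c = -1.0500 + 0.0800i → escape time 7
(row=0, col=2): c = -0.5500 + 0.0800i → escape time 7
(row=0, col=3): c = -0.0500 + 0.0800i → escape time 7
(row=1, col=0): c = -1.5500 + -0.2360i → escape time 5
(row=1, col=1): c = -1.0500 + -0.2360i → escape time 7
(row=1, col=2): c = -0.5500 + -0.2360i → escape time 7
(row=1, col=3): c = -0.0500 + -0.2360i → escape time 7
(row=2, col=0): c = -1.5500 + -0.5520i → escape time 3
(row=2, col=1): c = -1.0500 + -0.5520i → escape time 5
(row=2, col=2): c = -0.5500 + -0.5520i → escape time 7
(row=2, col=3): c = -0.0500 + -0.5520i → escape time 7
(row=3, col=0): c = -1.5500 + -0.8680i → escape time 3
(row=3, col=1): c = -1.0500 + -0.8680i → escape time 3
(row=3, col=2): c = -0.5500 + -0.8680i → escape time 4
(row=3, col=3): c = -0.0500 + -0.8680i → escape time 7
(row=4, col=0): c = -1.5500 + -1.1840i → escape time 2
(row=4, col=1): c = -1.0500 + -1.1840i → escape time 3
(row=4, col=2): c = -0.5500 + -1.1840i → escape time 3
(row=4, col=3): c = -0.0500 + -1.1840i → escape time 3
(row=5, col=0): c = -1.5500 + -1.5000i → escape time 1
(row=5, col=1): c = -1.0500 + -1.5000i → escape time 2
(row=5, col=2): c = -0.5500 + -1.5000i → escape time 2
(row=5, col=3): c = -0.0500 + -1.5000i → escape time 2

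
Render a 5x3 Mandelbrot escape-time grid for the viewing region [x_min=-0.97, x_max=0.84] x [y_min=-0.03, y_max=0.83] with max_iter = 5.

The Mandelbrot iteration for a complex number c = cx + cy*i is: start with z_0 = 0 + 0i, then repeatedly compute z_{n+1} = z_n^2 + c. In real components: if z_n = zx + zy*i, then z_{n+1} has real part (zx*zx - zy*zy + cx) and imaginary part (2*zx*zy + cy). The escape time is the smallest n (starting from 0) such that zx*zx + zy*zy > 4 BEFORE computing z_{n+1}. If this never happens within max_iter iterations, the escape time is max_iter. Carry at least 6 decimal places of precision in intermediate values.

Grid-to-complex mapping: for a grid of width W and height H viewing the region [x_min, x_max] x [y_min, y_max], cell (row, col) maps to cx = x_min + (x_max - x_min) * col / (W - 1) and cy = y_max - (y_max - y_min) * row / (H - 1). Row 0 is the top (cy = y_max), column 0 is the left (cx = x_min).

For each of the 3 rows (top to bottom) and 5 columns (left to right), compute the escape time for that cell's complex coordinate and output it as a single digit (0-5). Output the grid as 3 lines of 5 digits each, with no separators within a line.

(row=0, col=0): c = -0.9700 + 0.8300i → escape time 3
(row=0, col=1): c = -0.5175 + 0.8300i → escape time 5
(row=0, col=2): c = -0.0650 + 0.8300i → escape time 5
(row=0, col=3): c = 0.3875 + 0.8300i → escape time 4
(row=0, col=4): c = 0.8400 + 0.8300i → escape time 2
(row=1, col=0): c = -0.9700 + 0.4000i → escape time 5
(row=1, col=1): c = -0.5175 + 0.4000i → escape time 5
(row=1, col=2): c = -0.0650 + 0.4000i → escape time 5
(row=1, col=3): c = 0.3875 + 0.4000i → escape time 5
(row=1, col=4): c = 0.8400 + 0.4000i → escape time 3
(row=2, col=0): c = -0.9700 + -0.0300i → escape time 5
(row=2, col=1): c = -0.5175 + -0.0300i → escape time 5
(row=2, col=2): c = -0.0650 + -0.0300i → escape time 5
(row=2, col=3): c = 0.3875 + -0.0300i → escape time 5
(row=2, col=4): c = 0.8400 + -0.0300i → escape time 3

Answer: 35542
55553
55553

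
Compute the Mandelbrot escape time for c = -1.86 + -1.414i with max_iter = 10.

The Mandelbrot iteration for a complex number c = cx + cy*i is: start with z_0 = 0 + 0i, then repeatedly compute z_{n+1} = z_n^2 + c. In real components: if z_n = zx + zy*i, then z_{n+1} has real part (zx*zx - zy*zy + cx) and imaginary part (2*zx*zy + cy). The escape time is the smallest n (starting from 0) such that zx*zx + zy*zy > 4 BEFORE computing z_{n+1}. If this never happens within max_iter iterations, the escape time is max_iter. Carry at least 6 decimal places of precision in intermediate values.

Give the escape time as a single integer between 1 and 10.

z_0 = 0 + 0i, c = -1.8600 + -1.4140i
Iter 1: z = -1.8600 + -1.4140i, |z|^2 = 5.4590
Escaped at iteration 1

Answer: 1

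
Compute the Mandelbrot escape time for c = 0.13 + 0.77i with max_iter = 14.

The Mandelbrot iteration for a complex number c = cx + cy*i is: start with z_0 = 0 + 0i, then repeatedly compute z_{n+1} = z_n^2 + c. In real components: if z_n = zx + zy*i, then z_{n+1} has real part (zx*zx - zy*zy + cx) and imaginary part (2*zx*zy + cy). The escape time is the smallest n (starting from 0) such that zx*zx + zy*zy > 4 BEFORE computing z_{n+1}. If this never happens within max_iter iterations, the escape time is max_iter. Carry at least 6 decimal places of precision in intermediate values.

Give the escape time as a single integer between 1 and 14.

Answer: 6

Derivation:
z_0 = 0 + 0i, c = 0.1300 + 0.7700i
Iter 1: z = 0.1300 + 0.7700i, |z|^2 = 0.6098
Iter 2: z = -0.4460 + 0.9702i, |z|^2 = 1.1402
Iter 3: z = -0.6124 + -0.0954i, |z|^2 = 0.3841
Iter 4: z = 0.4959 + 0.8869i, |z|^2 = 1.0324
Iter 5: z = -0.4106 + 1.6496i, |z|^2 = 2.8897
Iter 6: z = -2.4225 + -0.5847i, |z|^2 = 6.2104
Escaped at iteration 6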